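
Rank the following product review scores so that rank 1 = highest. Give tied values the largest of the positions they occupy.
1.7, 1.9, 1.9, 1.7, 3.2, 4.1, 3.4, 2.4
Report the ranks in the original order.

8, 6, 6, 8, 3, 1, 2, 4

Sorted (descending): 4.1, 3.4, 3.2, 2.4, 1.9, 1.9, 1.7, 1.7
The 2 values of 1.9 occupy positions 5–6 → each gets rank 6.
The 2 values of 1.7 occupy positions 7–8 → each gets rank 8.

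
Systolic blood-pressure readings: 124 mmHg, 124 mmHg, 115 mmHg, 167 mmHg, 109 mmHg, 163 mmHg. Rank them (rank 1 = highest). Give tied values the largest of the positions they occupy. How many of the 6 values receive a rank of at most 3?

2

Sorted (descending): 167, 163, 124, 124, 115, 109
The 2 values of 124 occupy positions 3–4 → each gets rank 4.
Ranks ≤ 3: {1, 2} → 2 values.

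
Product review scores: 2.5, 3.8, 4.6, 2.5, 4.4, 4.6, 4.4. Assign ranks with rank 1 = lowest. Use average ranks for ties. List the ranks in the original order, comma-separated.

Sorted (ascending): 2.5, 2.5, 3.8, 4.4, 4.4, 4.6, 4.6
The 2 values of 2.5 occupy positions 1–2 → average rank (1+2)/2 = 1.5.
The 2 values of 4.4 occupy positions 4–5 → average rank (4+5)/2 = 4.5.
The 2 values of 4.6 occupy positions 6–7 → average rank (6+7)/2 = 6.5.

1.5, 3, 6.5, 1.5, 4.5, 6.5, 4.5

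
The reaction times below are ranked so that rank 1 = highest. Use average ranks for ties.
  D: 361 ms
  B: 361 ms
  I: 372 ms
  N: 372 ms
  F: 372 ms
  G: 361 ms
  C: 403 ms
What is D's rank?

Sorted (descending): 403, 372, 372, 372, 361, 361, 361
The 3 values of 372 occupy positions 2–4 → average rank 3.
The 3 values of 361 occupy positions 5–7 → average rank 6.
D has value 361 ms → rank 6.

6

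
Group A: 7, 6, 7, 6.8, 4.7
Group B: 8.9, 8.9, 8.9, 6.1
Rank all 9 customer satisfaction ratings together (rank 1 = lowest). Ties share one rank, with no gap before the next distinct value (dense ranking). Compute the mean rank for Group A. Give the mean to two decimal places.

Sorted (ascending): 4.7, 6, 6.1, 6.8, 7, 7, 8.9, 8.9, 8.9
The 2 values of 7 share dense rank 5.
The 3 values of 8.9 share dense rank 6.
Remaining distinct values take the next consecutive integers.
Group A values → pooled ranks: 7→5, 6→2, 7→5, 6.8→4, 4.7→1
Mean rank = (5 + 2 + 5 + 4 + 1) / 5 = 3.40

3.40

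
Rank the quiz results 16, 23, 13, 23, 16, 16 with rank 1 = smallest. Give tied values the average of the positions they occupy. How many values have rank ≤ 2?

1

Sorted (ascending): 13, 16, 16, 16, 23, 23
The 3 values of 16 occupy positions 2–4 → average rank 3.
The 2 values of 23 occupy positions 5–6 → average rank (5+6)/2 = 5.5.
Ranks ≤ 2: {1} → 1 value.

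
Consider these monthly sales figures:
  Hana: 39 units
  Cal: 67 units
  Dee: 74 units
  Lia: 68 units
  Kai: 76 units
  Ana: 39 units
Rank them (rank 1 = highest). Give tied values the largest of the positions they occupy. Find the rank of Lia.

Sorted (descending): 76, 74, 68, 67, 39, 39
The 2 values of 39 occupy positions 5–6 → each gets rank 6.
Lia has value 68 units → rank 3.

3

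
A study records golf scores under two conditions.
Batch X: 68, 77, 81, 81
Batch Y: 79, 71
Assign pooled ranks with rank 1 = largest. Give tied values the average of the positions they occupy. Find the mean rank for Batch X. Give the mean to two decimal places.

3.25

Sorted (descending): 81, 81, 79, 77, 71, 68
The 2 values of 81 occupy positions 1–2 → average rank (1+2)/2 = 1.5.
Batch X values → pooled ranks: 68→6, 77→4, 81→1.5, 81→1.5
Mean rank = (6 + 4 + 1.5 + 1.5) / 4 = 3.25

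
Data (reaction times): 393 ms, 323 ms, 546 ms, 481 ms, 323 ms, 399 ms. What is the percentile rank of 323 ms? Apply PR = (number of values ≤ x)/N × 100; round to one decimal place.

N = 6.
Strictly below 323: 0. Equal to 323: 2.
PR = 2/6 × 100 = 33.3

33.3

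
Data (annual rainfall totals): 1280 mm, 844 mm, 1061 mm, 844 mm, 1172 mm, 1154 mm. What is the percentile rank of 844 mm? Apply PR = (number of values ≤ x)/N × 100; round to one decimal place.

N = 6.
Strictly below 844: 0. Equal to 844: 2.
PR = 2/6 × 100 = 33.3

33.3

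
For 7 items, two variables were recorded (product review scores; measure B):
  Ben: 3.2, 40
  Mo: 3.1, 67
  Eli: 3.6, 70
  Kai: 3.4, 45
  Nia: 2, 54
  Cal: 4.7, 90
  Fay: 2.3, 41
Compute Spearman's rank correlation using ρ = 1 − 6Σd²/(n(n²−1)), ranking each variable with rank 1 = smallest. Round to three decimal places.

0.536

Ranks of variable 1: 4, 3, 6, 5, 1, 7, 2
Ranks of variable 2: 1, 5, 6, 3, 4, 7, 2
d = r₁ − r₂: 3, -2, 0, 2, -3, 0, 0
d²: 9, 4, 0, 4, 9, 0, 0; Σd² = 26
ρ = 1 − 6·26/(7·48) = 1 − 156/336 = 0.536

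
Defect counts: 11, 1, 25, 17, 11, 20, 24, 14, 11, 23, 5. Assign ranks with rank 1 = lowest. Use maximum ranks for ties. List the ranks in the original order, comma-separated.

Sorted (ascending): 1, 5, 11, 11, 11, 14, 17, 20, 23, 24, 25
The 3 values of 11 occupy positions 3–5 → each gets rank 5.

5, 1, 11, 7, 5, 8, 10, 6, 5, 9, 2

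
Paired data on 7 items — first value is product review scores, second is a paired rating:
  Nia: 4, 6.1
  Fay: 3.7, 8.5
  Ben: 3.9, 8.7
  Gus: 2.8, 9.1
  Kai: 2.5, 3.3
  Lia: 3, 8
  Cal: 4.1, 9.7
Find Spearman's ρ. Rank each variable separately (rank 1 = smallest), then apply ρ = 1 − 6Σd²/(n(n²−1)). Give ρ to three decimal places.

0.429

Ranks of variable 1: 6, 4, 5, 2, 1, 3, 7
Ranks of variable 2: 2, 4, 5, 6, 1, 3, 7
d = r₁ − r₂: 4, 0, 0, -4, 0, 0, 0
d²: 16, 0, 0, 16, 0, 0, 0; Σd² = 32
ρ = 1 − 6·32/(7·48) = 1 − 192/336 = 0.429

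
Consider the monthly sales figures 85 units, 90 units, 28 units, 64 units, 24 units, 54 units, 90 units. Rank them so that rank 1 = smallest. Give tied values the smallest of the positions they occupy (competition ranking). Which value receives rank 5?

85

Sorted (ascending): 24, 28, 54, 64, 85, 90, 90
The 2 values of 90 occupy positions 6–7 → each gets rank 6.
Rank 5 → value 85.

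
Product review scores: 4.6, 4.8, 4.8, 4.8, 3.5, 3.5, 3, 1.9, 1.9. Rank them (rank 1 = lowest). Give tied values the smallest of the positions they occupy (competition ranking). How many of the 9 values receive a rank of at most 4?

5

Sorted (ascending): 1.9, 1.9, 3, 3.5, 3.5, 4.6, 4.8, 4.8, 4.8
The 2 values of 1.9 occupy positions 1–2 → each gets rank 1.
The 2 values of 3.5 occupy positions 4–5 → each gets rank 4.
The 3 values of 4.8 occupy positions 7–9 → each gets rank 7.
Ranks ≤ 4: {1, 1, 3, 4, 4} → 5 values.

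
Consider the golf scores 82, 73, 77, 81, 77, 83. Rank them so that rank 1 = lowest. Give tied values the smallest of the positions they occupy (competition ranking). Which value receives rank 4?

Sorted (ascending): 73, 77, 77, 81, 82, 83
The 2 values of 77 occupy positions 2–3 → each gets rank 2.
Rank 4 → value 81.

81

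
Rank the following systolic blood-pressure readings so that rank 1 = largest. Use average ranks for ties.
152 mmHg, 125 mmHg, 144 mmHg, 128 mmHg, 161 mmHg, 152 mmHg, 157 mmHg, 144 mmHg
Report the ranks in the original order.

3.5, 8, 5.5, 7, 1, 3.5, 2, 5.5

Sorted (descending): 161, 157, 152, 152, 144, 144, 128, 125
The 2 values of 152 occupy positions 3–4 → average rank (3+4)/2 = 3.5.
The 2 values of 144 occupy positions 5–6 → average rank (5+6)/2 = 5.5.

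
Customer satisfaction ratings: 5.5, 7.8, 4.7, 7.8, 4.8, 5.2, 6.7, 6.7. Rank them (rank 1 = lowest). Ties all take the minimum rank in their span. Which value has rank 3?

5.2

Sorted (ascending): 4.7, 4.8, 5.2, 5.5, 6.7, 6.7, 7.8, 7.8
The 2 values of 6.7 occupy positions 5–6 → each gets rank 5.
The 2 values of 7.8 occupy positions 7–8 → each gets rank 7.
Rank 3 → value 5.2.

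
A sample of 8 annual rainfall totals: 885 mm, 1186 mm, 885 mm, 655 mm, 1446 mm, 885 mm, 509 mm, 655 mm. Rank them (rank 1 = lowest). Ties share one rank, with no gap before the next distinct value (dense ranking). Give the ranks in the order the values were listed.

3, 4, 3, 2, 5, 3, 1, 2

Sorted (ascending): 509, 655, 655, 885, 885, 885, 1186, 1446
The 2 values of 655 share dense rank 2.
The 3 values of 885 share dense rank 3.
Remaining distinct values take the next consecutive integers.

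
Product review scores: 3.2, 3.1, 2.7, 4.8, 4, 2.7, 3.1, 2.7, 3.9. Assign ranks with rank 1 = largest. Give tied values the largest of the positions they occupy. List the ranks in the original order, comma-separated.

4, 6, 9, 1, 2, 9, 6, 9, 3

Sorted (descending): 4.8, 4, 3.9, 3.2, 3.1, 3.1, 2.7, 2.7, 2.7
The 2 values of 3.1 occupy positions 5–6 → each gets rank 6.
The 3 values of 2.7 occupy positions 7–9 → each gets rank 9.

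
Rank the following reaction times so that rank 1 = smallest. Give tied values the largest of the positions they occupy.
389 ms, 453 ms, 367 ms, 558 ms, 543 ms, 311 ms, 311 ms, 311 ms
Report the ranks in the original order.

Sorted (ascending): 311, 311, 311, 367, 389, 453, 543, 558
The 3 values of 311 occupy positions 1–3 → each gets rank 3.

5, 6, 4, 8, 7, 3, 3, 3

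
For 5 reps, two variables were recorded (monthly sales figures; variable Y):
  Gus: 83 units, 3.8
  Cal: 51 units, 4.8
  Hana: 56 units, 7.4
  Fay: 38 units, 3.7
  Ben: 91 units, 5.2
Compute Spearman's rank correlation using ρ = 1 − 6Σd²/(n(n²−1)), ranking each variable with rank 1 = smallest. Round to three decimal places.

0.500

Ranks of variable 1: 4, 2, 3, 1, 5
Ranks of variable 2: 2, 3, 5, 1, 4
d = r₁ − r₂: 2, -1, -2, 0, 1
d²: 4, 1, 4, 0, 1; Σd² = 10
ρ = 1 − 6·10/(5·24) = 1 − 60/120 = 0.500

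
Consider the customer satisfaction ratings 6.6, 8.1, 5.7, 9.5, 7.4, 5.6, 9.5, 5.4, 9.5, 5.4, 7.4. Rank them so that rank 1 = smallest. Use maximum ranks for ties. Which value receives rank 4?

Sorted (ascending): 5.4, 5.4, 5.6, 5.7, 6.6, 7.4, 7.4, 8.1, 9.5, 9.5, 9.5
The 2 values of 5.4 occupy positions 1–2 → each gets rank 2.
The 2 values of 7.4 occupy positions 6–7 → each gets rank 7.
The 3 values of 9.5 occupy positions 9–11 → each gets rank 11.
Rank 4 → value 5.7.

5.7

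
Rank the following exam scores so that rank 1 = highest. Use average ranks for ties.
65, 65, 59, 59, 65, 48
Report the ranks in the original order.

2, 2, 4.5, 4.5, 2, 6

Sorted (descending): 65, 65, 65, 59, 59, 48
The 3 values of 65 occupy positions 1–3 → average rank 2.
The 2 values of 59 occupy positions 4–5 → average rank (4+5)/2 = 4.5.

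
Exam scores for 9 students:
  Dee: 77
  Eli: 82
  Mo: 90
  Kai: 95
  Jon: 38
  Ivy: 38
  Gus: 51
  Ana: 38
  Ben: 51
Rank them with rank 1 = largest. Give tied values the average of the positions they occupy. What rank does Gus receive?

Sorted (descending): 95, 90, 82, 77, 51, 51, 38, 38, 38
The 2 values of 51 occupy positions 5–6 → average rank (5+6)/2 = 5.5.
The 3 values of 38 occupy positions 7–9 → average rank 8.
Gus has value 51 → rank 5.5.

5.5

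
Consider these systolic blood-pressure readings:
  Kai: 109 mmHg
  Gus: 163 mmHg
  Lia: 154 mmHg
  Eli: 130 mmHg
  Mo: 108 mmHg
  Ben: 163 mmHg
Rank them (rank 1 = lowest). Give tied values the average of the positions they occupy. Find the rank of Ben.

5.5

Sorted (ascending): 108, 109, 130, 154, 163, 163
The 2 values of 163 occupy positions 5–6 → average rank (5+6)/2 = 5.5.
Ben has value 163 mmHg → rank 5.5.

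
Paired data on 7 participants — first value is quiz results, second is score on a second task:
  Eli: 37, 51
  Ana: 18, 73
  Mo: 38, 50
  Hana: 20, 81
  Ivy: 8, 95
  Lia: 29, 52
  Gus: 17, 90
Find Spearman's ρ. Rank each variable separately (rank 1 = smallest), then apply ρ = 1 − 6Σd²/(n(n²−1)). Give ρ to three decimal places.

-0.964

Ranks of variable 1: 6, 3, 7, 4, 1, 5, 2
Ranks of variable 2: 2, 4, 1, 5, 7, 3, 6
d = r₁ − r₂: 4, -1, 6, -1, -6, 2, -4
d²: 16, 1, 36, 1, 36, 4, 16; Σd² = 110
ρ = 1 − 6·110/(7·48) = 1 − 660/336 = -0.964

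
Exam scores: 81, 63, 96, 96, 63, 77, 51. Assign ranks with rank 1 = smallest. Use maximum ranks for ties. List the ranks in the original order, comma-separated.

5, 3, 7, 7, 3, 4, 1

Sorted (ascending): 51, 63, 63, 77, 81, 96, 96
The 2 values of 63 occupy positions 2–3 → each gets rank 3.
The 2 values of 96 occupy positions 6–7 → each gets rank 7.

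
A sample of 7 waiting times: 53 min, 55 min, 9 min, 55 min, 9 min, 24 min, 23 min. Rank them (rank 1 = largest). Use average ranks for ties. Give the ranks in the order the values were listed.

3, 1.5, 6.5, 1.5, 6.5, 4, 5

Sorted (descending): 55, 55, 53, 24, 23, 9, 9
The 2 values of 55 occupy positions 1–2 → average rank (1+2)/2 = 1.5.
The 2 values of 9 occupy positions 6–7 → average rank (6+7)/2 = 6.5.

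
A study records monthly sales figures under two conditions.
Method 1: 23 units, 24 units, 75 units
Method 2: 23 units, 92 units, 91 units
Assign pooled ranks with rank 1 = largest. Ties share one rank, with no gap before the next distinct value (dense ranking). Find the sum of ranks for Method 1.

12

Sorted (descending): 92, 91, 75, 24, 23, 23
The 2 values of 23 share dense rank 5.
Remaining distinct values take the next consecutive integers.
Method 1 values → pooled ranks: 23→5, 24→4, 75→3
Rank sum = 5 + 4 + 3 = 12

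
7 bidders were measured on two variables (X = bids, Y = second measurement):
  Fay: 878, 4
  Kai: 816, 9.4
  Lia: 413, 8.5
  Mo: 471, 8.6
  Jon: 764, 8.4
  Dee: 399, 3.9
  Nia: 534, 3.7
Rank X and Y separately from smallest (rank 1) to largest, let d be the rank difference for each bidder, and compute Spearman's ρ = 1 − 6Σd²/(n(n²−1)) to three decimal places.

0.179

Ranks of variable 1: 7, 6, 2, 3, 5, 1, 4
Ranks of variable 2: 3, 7, 5, 6, 4, 2, 1
d = r₁ − r₂: 4, -1, -3, -3, 1, -1, 3
d²: 16, 1, 9, 9, 1, 1, 9; Σd² = 46
ρ = 1 − 6·46/(7·48) = 1 − 276/336 = 0.179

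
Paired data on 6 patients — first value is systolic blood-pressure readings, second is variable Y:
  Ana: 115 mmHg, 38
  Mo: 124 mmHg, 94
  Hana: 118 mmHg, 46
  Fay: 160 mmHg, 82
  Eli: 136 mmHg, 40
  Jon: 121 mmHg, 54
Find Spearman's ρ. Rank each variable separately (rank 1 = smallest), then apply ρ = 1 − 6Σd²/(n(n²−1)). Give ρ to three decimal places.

0.543

Ranks of variable 1: 1, 4, 2, 6, 5, 3
Ranks of variable 2: 1, 6, 3, 5, 2, 4
d = r₁ − r₂: 0, -2, -1, 1, 3, -1
d²: 0, 4, 1, 1, 9, 1; Σd² = 16
ρ = 1 − 6·16/(6·35) = 1 − 96/210 = 0.543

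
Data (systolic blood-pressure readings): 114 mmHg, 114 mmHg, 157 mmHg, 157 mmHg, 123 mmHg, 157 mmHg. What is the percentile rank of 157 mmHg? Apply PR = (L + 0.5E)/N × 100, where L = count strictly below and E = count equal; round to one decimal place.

75.0

N = 6.
Strictly below 157: 3. Equal to 157: 3.
PR = (3 + 0.5·3)/6 × 100 = 75.0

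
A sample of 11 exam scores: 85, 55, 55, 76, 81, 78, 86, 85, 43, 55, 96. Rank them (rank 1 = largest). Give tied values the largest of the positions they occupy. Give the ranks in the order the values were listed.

4, 10, 10, 7, 5, 6, 2, 4, 11, 10, 1

Sorted (descending): 96, 86, 85, 85, 81, 78, 76, 55, 55, 55, 43
The 2 values of 85 occupy positions 3–4 → each gets rank 4.
The 3 values of 55 occupy positions 8–10 → each gets rank 10.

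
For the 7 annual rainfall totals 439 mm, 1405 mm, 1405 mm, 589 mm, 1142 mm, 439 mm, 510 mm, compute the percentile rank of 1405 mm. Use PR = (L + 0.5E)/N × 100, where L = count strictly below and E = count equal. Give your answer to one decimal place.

85.7

N = 7.
Strictly below 1405: 5. Equal to 1405: 2.
PR = (5 + 0.5·2)/7 × 100 = 85.7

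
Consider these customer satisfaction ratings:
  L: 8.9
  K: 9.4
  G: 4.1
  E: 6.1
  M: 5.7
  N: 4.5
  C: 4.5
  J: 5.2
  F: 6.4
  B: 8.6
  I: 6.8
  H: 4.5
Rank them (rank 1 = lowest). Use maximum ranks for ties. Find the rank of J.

5

Sorted (ascending): 4.1, 4.5, 4.5, 4.5, 5.2, 5.7, 6.1, 6.4, 6.8, 8.6, 8.9, 9.4
The 3 values of 4.5 occupy positions 2–4 → each gets rank 4.
J has value 5.2 → rank 5.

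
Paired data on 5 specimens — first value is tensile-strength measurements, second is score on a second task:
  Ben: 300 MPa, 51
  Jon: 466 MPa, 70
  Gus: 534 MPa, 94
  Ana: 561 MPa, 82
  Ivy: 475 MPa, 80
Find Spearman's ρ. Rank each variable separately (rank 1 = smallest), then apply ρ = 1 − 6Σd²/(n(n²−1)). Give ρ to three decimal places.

Ranks of variable 1: 1, 2, 4, 5, 3
Ranks of variable 2: 1, 2, 5, 4, 3
d = r₁ − r₂: 0, 0, -1, 1, 0
d²: 0, 0, 1, 1, 0; Σd² = 2
ρ = 1 − 6·2/(5·24) = 1 − 12/120 = 0.900

0.900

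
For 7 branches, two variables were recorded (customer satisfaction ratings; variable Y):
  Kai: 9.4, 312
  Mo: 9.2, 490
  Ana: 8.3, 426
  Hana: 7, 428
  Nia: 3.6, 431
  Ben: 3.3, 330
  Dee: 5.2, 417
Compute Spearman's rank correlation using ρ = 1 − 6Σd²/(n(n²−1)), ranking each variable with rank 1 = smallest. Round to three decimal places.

0.000

Ranks of variable 1: 7, 6, 5, 4, 2, 1, 3
Ranks of variable 2: 1, 7, 4, 5, 6, 2, 3
d = r₁ − r₂: 6, -1, 1, -1, -4, -1, 0
d²: 36, 1, 1, 1, 16, 1, 0; Σd² = 56
ρ = 1 − 6·56/(7·48) = 1 − 336/336 = 0.000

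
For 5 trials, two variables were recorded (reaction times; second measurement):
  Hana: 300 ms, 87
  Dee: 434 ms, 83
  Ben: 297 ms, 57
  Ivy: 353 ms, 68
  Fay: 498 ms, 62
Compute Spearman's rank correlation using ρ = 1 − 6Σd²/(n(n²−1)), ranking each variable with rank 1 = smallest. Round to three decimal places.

0.100

Ranks of variable 1: 2, 4, 1, 3, 5
Ranks of variable 2: 5, 4, 1, 3, 2
d = r₁ − r₂: -3, 0, 0, 0, 3
d²: 9, 0, 0, 0, 9; Σd² = 18
ρ = 1 − 6·18/(5·24) = 1 − 108/120 = 0.100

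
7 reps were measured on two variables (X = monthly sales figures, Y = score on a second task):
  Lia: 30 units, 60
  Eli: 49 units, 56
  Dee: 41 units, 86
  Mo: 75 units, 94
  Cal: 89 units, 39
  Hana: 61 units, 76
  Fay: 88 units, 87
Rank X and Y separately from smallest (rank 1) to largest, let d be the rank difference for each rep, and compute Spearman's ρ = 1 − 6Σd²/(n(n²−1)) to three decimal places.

0.036

Ranks of variable 1: 1, 3, 2, 5, 7, 4, 6
Ranks of variable 2: 3, 2, 5, 7, 1, 4, 6
d = r₁ − r₂: -2, 1, -3, -2, 6, 0, 0
d²: 4, 1, 9, 4, 36, 0, 0; Σd² = 54
ρ = 1 − 6·54/(7·48) = 1 − 324/336 = 0.036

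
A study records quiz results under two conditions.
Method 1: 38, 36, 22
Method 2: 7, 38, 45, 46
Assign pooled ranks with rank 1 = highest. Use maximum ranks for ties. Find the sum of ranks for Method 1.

15

Sorted (descending): 46, 45, 38, 38, 36, 22, 7
The 2 values of 38 occupy positions 3–4 → each gets rank 4.
Method 1 values → pooled ranks: 38→4, 36→5, 22→6
Rank sum = 4 + 5 + 6 = 15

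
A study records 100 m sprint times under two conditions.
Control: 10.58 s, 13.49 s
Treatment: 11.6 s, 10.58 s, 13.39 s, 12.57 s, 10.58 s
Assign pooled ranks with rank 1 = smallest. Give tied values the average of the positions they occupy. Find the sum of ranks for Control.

Sorted (ascending): 10.58, 10.58, 10.58, 11.6, 12.57, 13.39, 13.49
The 3 values of 10.58 occupy positions 1–3 → average rank 2.
Control values → pooled ranks: 10.58→2, 13.49→7
Rank sum = 2 + 7 = 9

9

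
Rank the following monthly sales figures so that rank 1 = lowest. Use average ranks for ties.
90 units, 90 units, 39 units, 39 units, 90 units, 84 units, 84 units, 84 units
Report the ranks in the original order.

7, 7, 1.5, 1.5, 7, 4, 4, 4

Sorted (ascending): 39, 39, 84, 84, 84, 90, 90, 90
The 2 values of 39 occupy positions 1–2 → average rank (1+2)/2 = 1.5.
The 3 values of 84 occupy positions 3–5 → average rank 4.
The 3 values of 90 occupy positions 6–8 → average rank 7.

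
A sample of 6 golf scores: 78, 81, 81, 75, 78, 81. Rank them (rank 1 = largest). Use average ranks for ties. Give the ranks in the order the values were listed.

4.5, 2, 2, 6, 4.5, 2

Sorted (descending): 81, 81, 81, 78, 78, 75
The 3 values of 81 occupy positions 1–3 → average rank 2.
The 2 values of 78 occupy positions 4–5 → average rank (4+5)/2 = 4.5.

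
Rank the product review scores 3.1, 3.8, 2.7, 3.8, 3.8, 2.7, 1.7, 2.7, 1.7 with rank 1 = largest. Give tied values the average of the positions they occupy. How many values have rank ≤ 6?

Sorted (descending): 3.8, 3.8, 3.8, 3.1, 2.7, 2.7, 2.7, 1.7, 1.7
The 3 values of 3.8 occupy positions 1–3 → average rank 2.
The 3 values of 2.7 occupy positions 5–7 → average rank 6.
The 2 values of 1.7 occupy positions 8–9 → average rank (8+9)/2 = 8.5.
Ranks ≤ 6: {2, 2, 2, 4, 6, 6, 6} → 7 values.

7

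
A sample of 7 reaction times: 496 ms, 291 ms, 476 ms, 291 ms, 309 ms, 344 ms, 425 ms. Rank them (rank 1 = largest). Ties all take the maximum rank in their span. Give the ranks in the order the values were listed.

Sorted (descending): 496, 476, 425, 344, 309, 291, 291
The 2 values of 291 occupy positions 6–7 → each gets rank 7.

1, 7, 2, 7, 5, 4, 3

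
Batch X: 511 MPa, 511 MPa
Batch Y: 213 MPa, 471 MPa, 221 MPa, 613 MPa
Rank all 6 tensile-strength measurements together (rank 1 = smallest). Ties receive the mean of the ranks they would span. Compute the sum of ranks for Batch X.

9

Sorted (ascending): 213, 221, 471, 511, 511, 613
The 2 values of 511 occupy positions 4–5 → average rank (4+5)/2 = 4.5.
Batch X values → pooled ranks: 511→4.5, 511→4.5
Rank sum = 4.5 + 4.5 = 9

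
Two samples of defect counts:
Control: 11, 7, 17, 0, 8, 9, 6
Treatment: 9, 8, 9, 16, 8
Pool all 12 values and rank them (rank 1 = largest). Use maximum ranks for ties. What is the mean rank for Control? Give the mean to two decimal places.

7.43

Sorted (descending): 17, 16, 11, 9, 9, 9, 8, 8, 8, 7, 6, 0
The 3 values of 9 occupy positions 4–6 → each gets rank 6.
The 3 values of 8 occupy positions 7–9 → each gets rank 9.
Control values → pooled ranks: 11→3, 7→10, 17→1, 0→12, 8→9, 9→6, 6→11
Mean rank = (3 + 10 + 1 + 12 + 9 + 6 + 11) / 7 = 7.43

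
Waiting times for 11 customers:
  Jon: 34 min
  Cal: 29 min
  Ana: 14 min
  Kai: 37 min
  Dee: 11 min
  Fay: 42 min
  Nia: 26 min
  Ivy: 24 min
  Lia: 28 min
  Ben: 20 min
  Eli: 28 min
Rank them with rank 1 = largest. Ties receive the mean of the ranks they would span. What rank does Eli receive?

Sorted (descending): 42, 37, 34, 29, 28, 28, 26, 24, 20, 14, 11
The 2 values of 28 occupy positions 5–6 → average rank (5+6)/2 = 5.5.
Eli has value 28 min → rank 5.5.

5.5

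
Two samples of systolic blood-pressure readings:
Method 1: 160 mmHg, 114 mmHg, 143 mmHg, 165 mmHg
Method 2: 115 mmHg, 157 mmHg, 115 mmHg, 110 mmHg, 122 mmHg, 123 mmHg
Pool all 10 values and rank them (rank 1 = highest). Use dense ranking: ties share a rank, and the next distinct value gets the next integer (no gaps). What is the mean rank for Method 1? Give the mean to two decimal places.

Sorted (descending): 165, 160, 157, 143, 123, 122, 115, 115, 114, 110
The 2 values of 115 share dense rank 7.
Remaining distinct values take the next consecutive integers.
Method 1 values → pooled ranks: 160→2, 114→8, 143→4, 165→1
Mean rank = (2 + 8 + 4 + 1) / 4 = 3.75

3.75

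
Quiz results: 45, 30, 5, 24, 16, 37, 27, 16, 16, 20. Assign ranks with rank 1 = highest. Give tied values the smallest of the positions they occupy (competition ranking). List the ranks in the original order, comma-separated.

Sorted (descending): 45, 37, 30, 27, 24, 20, 16, 16, 16, 5
The 3 values of 16 occupy positions 7–9 → each gets rank 7.

1, 3, 10, 5, 7, 2, 4, 7, 7, 6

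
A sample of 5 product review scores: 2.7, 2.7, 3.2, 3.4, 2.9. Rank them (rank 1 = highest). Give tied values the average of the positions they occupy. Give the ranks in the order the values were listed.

4.5, 4.5, 2, 1, 3

Sorted (descending): 3.4, 3.2, 2.9, 2.7, 2.7
The 2 values of 2.7 occupy positions 4–5 → average rank (4+5)/2 = 4.5.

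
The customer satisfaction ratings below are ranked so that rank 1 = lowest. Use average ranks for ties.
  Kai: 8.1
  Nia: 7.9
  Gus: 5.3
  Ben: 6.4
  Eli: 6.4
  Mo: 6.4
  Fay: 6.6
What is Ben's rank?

Sorted (ascending): 5.3, 6.4, 6.4, 6.4, 6.6, 7.9, 8.1
The 3 values of 6.4 occupy positions 2–4 → average rank 3.
Ben has value 6.4 → rank 3.

3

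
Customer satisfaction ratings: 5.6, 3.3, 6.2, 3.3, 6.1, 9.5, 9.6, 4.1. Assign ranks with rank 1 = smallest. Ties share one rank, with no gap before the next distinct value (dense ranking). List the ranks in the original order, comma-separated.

3, 1, 5, 1, 4, 6, 7, 2

Sorted (ascending): 3.3, 3.3, 4.1, 5.6, 6.1, 6.2, 9.5, 9.6
The 2 values of 3.3 share dense rank 1.
Remaining distinct values take the next consecutive integers.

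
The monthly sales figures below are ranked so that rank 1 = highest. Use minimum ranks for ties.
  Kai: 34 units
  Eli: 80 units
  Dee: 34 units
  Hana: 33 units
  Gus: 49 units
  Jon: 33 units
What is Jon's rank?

Sorted (descending): 80, 49, 34, 34, 33, 33
The 2 values of 34 occupy positions 3–4 → each gets rank 3.
The 2 values of 33 occupy positions 5–6 → each gets rank 5.
Jon has value 33 units → rank 5.

5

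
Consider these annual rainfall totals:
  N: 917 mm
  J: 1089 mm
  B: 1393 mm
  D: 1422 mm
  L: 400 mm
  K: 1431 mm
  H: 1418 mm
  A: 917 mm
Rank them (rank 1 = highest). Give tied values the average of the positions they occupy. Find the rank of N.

Sorted (descending): 1431, 1422, 1418, 1393, 1089, 917, 917, 400
The 2 values of 917 occupy positions 6–7 → average rank (6+7)/2 = 6.5.
N has value 917 mm → rank 6.5.

6.5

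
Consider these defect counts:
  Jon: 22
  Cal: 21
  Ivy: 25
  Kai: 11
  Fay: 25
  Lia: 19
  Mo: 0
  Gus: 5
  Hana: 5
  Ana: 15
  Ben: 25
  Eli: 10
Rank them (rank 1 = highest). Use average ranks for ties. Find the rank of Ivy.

Sorted (descending): 25, 25, 25, 22, 21, 19, 15, 11, 10, 5, 5, 0
The 3 values of 25 occupy positions 1–3 → average rank 2.
The 2 values of 5 occupy positions 10–11 → average rank (10+11)/2 = 10.5.
Ivy has value 25 → rank 2.

2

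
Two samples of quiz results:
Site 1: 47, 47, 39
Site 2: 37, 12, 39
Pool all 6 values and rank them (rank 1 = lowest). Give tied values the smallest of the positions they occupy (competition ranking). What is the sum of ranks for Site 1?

Sorted (ascending): 12, 37, 39, 39, 47, 47
The 2 values of 39 occupy positions 3–4 → each gets rank 3.
The 2 values of 47 occupy positions 5–6 → each gets rank 5.
Site 1 values → pooled ranks: 47→5, 47→5, 39→3
Rank sum = 5 + 5 + 3 = 13

13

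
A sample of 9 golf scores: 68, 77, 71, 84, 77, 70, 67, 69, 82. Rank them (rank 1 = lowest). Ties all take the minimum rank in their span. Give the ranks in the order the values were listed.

Sorted (ascending): 67, 68, 69, 70, 71, 77, 77, 82, 84
The 2 values of 77 occupy positions 6–7 → each gets rank 6.

2, 6, 5, 9, 6, 4, 1, 3, 8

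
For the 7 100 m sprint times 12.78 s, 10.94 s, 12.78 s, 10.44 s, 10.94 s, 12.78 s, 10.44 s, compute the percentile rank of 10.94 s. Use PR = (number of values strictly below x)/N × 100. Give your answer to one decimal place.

28.6

N = 7.
Strictly below 10.94: 2. Equal to 10.94: 2.
PR = 2/7 × 100 = 28.6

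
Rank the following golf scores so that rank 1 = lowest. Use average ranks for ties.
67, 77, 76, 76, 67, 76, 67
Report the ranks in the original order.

Sorted (ascending): 67, 67, 67, 76, 76, 76, 77
The 3 values of 67 occupy positions 1–3 → average rank 2.
The 3 values of 76 occupy positions 4–6 → average rank 5.

2, 7, 5, 5, 2, 5, 2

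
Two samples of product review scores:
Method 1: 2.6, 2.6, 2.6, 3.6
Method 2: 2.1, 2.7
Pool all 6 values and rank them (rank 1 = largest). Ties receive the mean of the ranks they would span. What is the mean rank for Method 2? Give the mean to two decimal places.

Sorted (descending): 3.6, 2.7, 2.6, 2.6, 2.6, 2.1
The 3 values of 2.6 occupy positions 3–5 → average rank 4.
Method 2 values → pooled ranks: 2.1→6, 2.7→2
Mean rank = (6 + 2) / 2 = 4.00

4.00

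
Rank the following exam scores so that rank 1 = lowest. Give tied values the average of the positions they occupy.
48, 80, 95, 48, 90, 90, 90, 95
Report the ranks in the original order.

Sorted (ascending): 48, 48, 80, 90, 90, 90, 95, 95
The 2 values of 48 occupy positions 1–2 → average rank (1+2)/2 = 1.5.
The 3 values of 90 occupy positions 4–6 → average rank 5.
The 2 values of 95 occupy positions 7–8 → average rank (7+8)/2 = 7.5.

1.5, 3, 7.5, 1.5, 5, 5, 5, 7.5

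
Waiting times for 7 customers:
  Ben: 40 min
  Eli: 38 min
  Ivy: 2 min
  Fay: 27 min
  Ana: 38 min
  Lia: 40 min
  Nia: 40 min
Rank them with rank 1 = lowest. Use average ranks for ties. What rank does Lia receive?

Sorted (ascending): 2, 27, 38, 38, 40, 40, 40
The 2 values of 38 occupy positions 3–4 → average rank (3+4)/2 = 3.5.
The 3 values of 40 occupy positions 5–7 → average rank 6.
Lia has value 40 min → rank 6.

6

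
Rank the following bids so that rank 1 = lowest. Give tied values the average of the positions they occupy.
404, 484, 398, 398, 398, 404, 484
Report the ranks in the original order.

Sorted (ascending): 398, 398, 398, 404, 404, 484, 484
The 3 values of 398 occupy positions 1–3 → average rank 2.
The 2 values of 404 occupy positions 4–5 → average rank (4+5)/2 = 4.5.
The 2 values of 484 occupy positions 6–7 → average rank (6+7)/2 = 6.5.

4.5, 6.5, 2, 2, 2, 4.5, 6.5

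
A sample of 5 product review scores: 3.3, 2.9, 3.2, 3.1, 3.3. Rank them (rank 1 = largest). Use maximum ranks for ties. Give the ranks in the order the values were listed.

2, 5, 3, 4, 2

Sorted (descending): 3.3, 3.3, 3.2, 3.1, 2.9
The 2 values of 3.3 occupy positions 1–2 → each gets rank 2.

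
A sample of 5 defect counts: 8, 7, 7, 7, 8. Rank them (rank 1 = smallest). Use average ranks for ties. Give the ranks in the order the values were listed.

4.5, 2, 2, 2, 4.5

Sorted (ascending): 7, 7, 7, 8, 8
The 3 values of 7 occupy positions 1–3 → average rank 2.
The 2 values of 8 occupy positions 4–5 → average rank (4+5)/2 = 4.5.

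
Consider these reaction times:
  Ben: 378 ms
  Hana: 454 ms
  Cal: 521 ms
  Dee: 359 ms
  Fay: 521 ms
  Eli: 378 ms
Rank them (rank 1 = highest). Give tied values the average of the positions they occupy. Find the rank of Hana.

3

Sorted (descending): 521, 521, 454, 378, 378, 359
The 2 values of 521 occupy positions 1–2 → average rank (1+2)/2 = 1.5.
The 2 values of 378 occupy positions 4–5 → average rank (4+5)/2 = 4.5.
Hana has value 454 ms → rank 3.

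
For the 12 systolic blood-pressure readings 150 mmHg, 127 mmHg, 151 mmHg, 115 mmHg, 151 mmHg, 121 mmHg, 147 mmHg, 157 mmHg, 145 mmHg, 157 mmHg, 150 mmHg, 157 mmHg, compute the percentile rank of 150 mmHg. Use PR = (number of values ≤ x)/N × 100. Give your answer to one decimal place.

58.3

N = 12.
Strictly below 150: 5. Equal to 150: 2.
PR = 7/12 × 100 = 58.3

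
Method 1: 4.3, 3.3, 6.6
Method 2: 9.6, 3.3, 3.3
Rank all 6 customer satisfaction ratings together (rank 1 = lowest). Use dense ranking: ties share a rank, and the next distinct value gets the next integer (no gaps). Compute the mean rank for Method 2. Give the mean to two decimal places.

2.00

Sorted (ascending): 3.3, 3.3, 3.3, 4.3, 6.6, 9.6
The 3 values of 3.3 share dense rank 1.
Remaining distinct values take the next consecutive integers.
Method 2 values → pooled ranks: 9.6→4, 3.3→1, 3.3→1
Mean rank = (4 + 1 + 1) / 3 = 2.00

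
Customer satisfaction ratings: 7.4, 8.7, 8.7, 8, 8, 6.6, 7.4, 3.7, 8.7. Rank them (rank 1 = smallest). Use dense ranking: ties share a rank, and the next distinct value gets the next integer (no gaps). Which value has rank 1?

Sorted (ascending): 3.7, 6.6, 7.4, 7.4, 8, 8, 8.7, 8.7, 8.7
The 2 values of 7.4 share dense rank 3.
The 2 values of 8 share dense rank 4.
The 3 values of 8.7 share dense rank 5.
Remaining distinct values take the next consecutive integers.
Rank 1 → value 3.7.

3.7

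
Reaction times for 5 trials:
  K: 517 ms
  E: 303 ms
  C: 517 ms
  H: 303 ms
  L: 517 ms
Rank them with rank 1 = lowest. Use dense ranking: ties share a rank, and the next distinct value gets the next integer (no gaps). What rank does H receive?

Sorted (ascending): 303, 303, 517, 517, 517
The 2 values of 303 share dense rank 1.
The 3 values of 517 share dense rank 2.
H has value 303 ms → rank 1.

1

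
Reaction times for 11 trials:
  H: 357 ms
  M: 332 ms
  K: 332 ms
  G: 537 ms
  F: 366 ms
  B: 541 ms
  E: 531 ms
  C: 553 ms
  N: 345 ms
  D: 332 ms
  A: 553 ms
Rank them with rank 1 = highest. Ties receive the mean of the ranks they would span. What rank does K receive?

10

Sorted (descending): 553, 553, 541, 537, 531, 366, 357, 345, 332, 332, 332
The 2 values of 553 occupy positions 1–2 → average rank (1+2)/2 = 1.5.
The 3 values of 332 occupy positions 9–11 → average rank 10.
K has value 332 ms → rank 10.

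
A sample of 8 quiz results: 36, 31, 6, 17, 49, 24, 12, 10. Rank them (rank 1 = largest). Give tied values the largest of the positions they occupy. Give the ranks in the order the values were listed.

Sorted (descending): 49, 36, 31, 24, 17, 12, 10, 6
No ties — each value takes its position as its rank.

2, 3, 8, 5, 1, 4, 6, 7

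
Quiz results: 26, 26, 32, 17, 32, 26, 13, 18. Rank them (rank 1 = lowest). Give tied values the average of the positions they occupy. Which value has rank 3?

Sorted (ascending): 13, 17, 18, 26, 26, 26, 32, 32
The 3 values of 26 occupy positions 4–6 → average rank 5.
The 2 values of 32 occupy positions 7–8 → average rank (7+8)/2 = 7.5.
Rank 3 → value 18.

18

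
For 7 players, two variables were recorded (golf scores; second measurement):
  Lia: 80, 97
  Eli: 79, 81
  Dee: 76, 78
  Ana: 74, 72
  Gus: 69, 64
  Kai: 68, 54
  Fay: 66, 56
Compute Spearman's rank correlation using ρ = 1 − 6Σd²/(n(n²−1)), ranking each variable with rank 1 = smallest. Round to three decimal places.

Ranks of variable 1: 7, 6, 5, 4, 3, 2, 1
Ranks of variable 2: 7, 6, 5, 4, 3, 1, 2
d = r₁ − r₂: 0, 0, 0, 0, 0, 1, -1
d²: 0, 0, 0, 0, 0, 1, 1; Σd² = 2
ρ = 1 − 6·2/(7·48) = 1 − 12/336 = 0.964

0.964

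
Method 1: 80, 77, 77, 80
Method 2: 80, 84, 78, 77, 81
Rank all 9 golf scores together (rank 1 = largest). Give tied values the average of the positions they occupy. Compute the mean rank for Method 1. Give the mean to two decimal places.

6.00

Sorted (descending): 84, 81, 80, 80, 80, 78, 77, 77, 77
The 3 values of 80 occupy positions 3–5 → average rank 4.
The 3 values of 77 occupy positions 7–9 → average rank 8.
Method 1 values → pooled ranks: 80→4, 77→8, 77→8, 80→4
Mean rank = (4 + 8 + 8 + 4) / 4 = 6.00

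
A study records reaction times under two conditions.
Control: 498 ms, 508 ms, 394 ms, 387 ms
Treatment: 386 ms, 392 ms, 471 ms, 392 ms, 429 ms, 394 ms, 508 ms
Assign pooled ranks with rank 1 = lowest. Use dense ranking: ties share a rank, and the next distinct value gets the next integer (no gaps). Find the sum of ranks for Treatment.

30

Sorted (ascending): 386, 387, 392, 392, 394, 394, 429, 471, 498, 508, 508
The 2 values of 392 share dense rank 3.
The 2 values of 394 share dense rank 4.
The 2 values of 508 share dense rank 8.
Remaining distinct values take the next consecutive integers.
Treatment values → pooled ranks: 386→1, 392→3, 471→6, 392→3, 429→5, 394→4, 508→8
Rank sum = 1 + 3 + 6 + 3 + 5 + 4 + 8 = 30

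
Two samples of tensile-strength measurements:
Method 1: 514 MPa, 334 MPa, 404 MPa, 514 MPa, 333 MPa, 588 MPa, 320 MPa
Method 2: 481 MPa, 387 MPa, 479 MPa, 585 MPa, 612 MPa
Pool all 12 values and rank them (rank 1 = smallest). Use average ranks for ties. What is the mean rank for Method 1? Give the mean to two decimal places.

5.57

Sorted (ascending): 320, 333, 334, 387, 404, 479, 481, 514, 514, 585, 588, 612
The 2 values of 514 occupy positions 8–9 → average rank (8+9)/2 = 8.5.
Method 1 values → pooled ranks: 514→8.5, 334→3, 404→5, 514→8.5, 333→2, 588→11, 320→1
Mean rank = (8.5 + 3 + 5 + 8.5 + 2 + 11 + 1) / 7 = 5.57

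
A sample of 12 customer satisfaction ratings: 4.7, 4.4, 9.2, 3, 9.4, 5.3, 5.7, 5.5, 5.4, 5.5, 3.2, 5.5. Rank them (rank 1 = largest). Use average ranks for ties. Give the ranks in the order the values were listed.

Sorted (descending): 9.4, 9.2, 5.7, 5.5, 5.5, 5.5, 5.4, 5.3, 4.7, 4.4, 3.2, 3
The 3 values of 5.5 occupy positions 4–6 → average rank 5.

9, 10, 2, 12, 1, 8, 3, 5, 7, 5, 11, 5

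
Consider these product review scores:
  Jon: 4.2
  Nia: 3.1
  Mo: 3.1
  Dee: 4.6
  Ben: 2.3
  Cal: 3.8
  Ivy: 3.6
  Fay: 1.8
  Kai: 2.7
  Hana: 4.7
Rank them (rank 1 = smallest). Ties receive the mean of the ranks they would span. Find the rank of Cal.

7

Sorted (ascending): 1.8, 2.3, 2.7, 3.1, 3.1, 3.6, 3.8, 4.2, 4.6, 4.7
The 2 values of 3.1 occupy positions 4–5 → average rank (4+5)/2 = 4.5.
Cal has value 3.8 → rank 7.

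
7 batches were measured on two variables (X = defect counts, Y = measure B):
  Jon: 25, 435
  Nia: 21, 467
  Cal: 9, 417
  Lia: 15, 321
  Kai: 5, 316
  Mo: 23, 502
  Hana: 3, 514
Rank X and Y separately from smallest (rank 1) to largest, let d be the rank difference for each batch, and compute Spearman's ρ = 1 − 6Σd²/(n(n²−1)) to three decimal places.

0.107

Ranks of variable 1: 7, 5, 3, 4, 2, 6, 1
Ranks of variable 2: 4, 5, 3, 2, 1, 6, 7
d = r₁ − r₂: 3, 0, 0, 2, 1, 0, -6
d²: 9, 0, 0, 4, 1, 0, 36; Σd² = 50
ρ = 1 − 6·50/(7·48) = 1 − 300/336 = 0.107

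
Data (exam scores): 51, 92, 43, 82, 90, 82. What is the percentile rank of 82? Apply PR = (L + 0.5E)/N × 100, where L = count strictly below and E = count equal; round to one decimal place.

50.0

N = 6.
Strictly below 82: 2. Equal to 82: 2.
PR = (2 + 0.5·2)/6 × 100 = 50.0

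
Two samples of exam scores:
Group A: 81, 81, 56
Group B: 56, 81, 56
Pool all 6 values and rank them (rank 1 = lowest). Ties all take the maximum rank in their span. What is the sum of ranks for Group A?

15

Sorted (ascending): 56, 56, 56, 81, 81, 81
The 3 values of 56 occupy positions 1–3 → each gets rank 3.
The 3 values of 81 occupy positions 4–6 → each gets rank 6.
Group A values → pooled ranks: 81→6, 81→6, 56→3
Rank sum = 6 + 6 + 3 = 15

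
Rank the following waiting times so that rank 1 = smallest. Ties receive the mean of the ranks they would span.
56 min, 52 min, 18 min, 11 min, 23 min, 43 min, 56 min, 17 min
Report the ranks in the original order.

Sorted (ascending): 11, 17, 18, 23, 43, 52, 56, 56
The 2 values of 56 occupy positions 7–8 → average rank (7+8)/2 = 7.5.

7.5, 6, 3, 1, 4, 5, 7.5, 2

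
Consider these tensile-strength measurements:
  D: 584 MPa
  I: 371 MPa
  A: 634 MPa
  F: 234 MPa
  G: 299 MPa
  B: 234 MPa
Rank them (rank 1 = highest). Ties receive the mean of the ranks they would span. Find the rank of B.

Sorted (descending): 634, 584, 371, 299, 234, 234
The 2 values of 234 occupy positions 5–6 → average rank (5+6)/2 = 5.5.
B has value 234 MPa → rank 5.5.

5.5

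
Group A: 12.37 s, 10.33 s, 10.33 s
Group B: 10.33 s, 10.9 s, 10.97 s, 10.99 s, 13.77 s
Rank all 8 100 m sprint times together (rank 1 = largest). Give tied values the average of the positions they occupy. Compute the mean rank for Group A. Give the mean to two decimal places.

Sorted (descending): 13.77, 12.37, 10.99, 10.97, 10.9, 10.33, 10.33, 10.33
The 3 values of 10.33 occupy positions 6–8 → average rank 7.
Group A values → pooled ranks: 12.37→2, 10.33→7, 10.33→7
Mean rank = (2 + 7 + 7) / 3 = 5.33

5.33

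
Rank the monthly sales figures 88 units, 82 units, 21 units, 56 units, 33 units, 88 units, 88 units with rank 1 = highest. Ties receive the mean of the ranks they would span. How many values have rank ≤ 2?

Sorted (descending): 88, 88, 88, 82, 56, 33, 21
The 3 values of 88 occupy positions 1–3 → average rank 2.
Ranks ≤ 2: {2, 2, 2} → 3 values.

3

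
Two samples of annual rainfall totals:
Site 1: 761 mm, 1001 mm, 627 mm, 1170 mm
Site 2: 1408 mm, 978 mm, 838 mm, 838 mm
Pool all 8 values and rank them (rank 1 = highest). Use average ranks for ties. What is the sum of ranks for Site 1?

20

Sorted (descending): 1408, 1170, 1001, 978, 838, 838, 761, 627
The 2 values of 838 occupy positions 5–6 → average rank (5+6)/2 = 5.5.
Site 1 values → pooled ranks: 761→7, 1001→3, 627→8, 1170→2
Rank sum = 7 + 3 + 8 + 2 = 20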